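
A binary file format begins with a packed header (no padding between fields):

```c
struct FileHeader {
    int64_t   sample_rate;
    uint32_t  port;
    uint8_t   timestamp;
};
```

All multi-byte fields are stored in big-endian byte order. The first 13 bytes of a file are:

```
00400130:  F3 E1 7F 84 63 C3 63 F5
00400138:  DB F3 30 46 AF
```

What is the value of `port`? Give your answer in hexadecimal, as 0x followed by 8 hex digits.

`port` follows `sample_rate` (8 bytes), so it starts at byte offset 8 and occupies 4 bytes.
Bytes at offsets 8..11: DB F3 30 46.
In big-endian order the high byte comes first in memory.
The bytes are already most-significant first: 0xDBF33046.

0xDBF33046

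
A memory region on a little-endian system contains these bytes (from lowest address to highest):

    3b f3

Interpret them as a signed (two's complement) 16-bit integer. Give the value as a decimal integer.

In little-endian order the low byte comes first in memory.
Reassemble most-significant byte first: F3 3B → 0xF33B.
Top bit is set, so as a signed 16-bit value this is 0xF33B − 2^16 = -3269.

-3269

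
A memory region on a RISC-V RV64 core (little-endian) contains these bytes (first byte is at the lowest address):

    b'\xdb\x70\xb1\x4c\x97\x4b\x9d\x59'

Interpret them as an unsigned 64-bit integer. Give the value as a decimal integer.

6457400553918001371

Little-endian stores the least-significant byte at the lowest address.
Reassemble most-significant byte first: 59 9D 4B 97 4C B1 70 DB → 0x599D4B974CB170DB.
0x599D4B974CB170DB = 6457400553918001371.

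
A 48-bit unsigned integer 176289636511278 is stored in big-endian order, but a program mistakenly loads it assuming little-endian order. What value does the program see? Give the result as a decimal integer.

51050679719328

176289636511278 in 48-bit hexadecimal is 0xA055A1296E2E.
Stored big-endian, the bytes at ascending addresses are A0 55 A1 29 6E 2E.
Read back as little-endian, the first byte is least significant, giving 0x2E6E29A155A0.
0x2E6E29A155A0 = 51050679719328.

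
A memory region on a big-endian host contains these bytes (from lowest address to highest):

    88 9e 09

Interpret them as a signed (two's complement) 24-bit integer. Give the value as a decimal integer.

In big-endian order the high byte comes first in memory.
The bytes are already most-significant first: 0x889E09.
Top bit is set, so as a signed 24-bit value this is 0x889E09 − 2^24 = -7823863.

-7823863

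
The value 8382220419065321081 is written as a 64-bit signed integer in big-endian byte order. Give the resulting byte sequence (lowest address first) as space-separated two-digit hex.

74 53 A1 0F 6B 6A 16 79

8382220419065321081 in hexadecimal, padded to 64 bits, is 0x7453A10F6B6A1679.
Split into bytes (most-significant first): 74 53 A1 0F 6B 6A 16 79.
Big-endian stores the most-significant byte at the lowest address.
So the memory order matches the most-significant-first order: 74 53 A1 0F 6B 6A 16 79.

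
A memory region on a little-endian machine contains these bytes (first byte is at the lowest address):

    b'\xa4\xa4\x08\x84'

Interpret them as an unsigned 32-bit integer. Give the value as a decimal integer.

Little-endian: lowest address holds the least-significant byte.
Reassemble most-significant byte first: 84 08 A4 A4 → 0x8408A4A4.
0x8408A4A4 = 2215158948.

2215158948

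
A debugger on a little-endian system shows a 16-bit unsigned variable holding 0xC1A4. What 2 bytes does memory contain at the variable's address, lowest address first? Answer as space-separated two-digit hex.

A4 C1

Split into bytes (most-significant first): C1 A4.
Little-endian stores the least-significant byte at the lowest address.
So at ascending addresses the bytes are A4 C1.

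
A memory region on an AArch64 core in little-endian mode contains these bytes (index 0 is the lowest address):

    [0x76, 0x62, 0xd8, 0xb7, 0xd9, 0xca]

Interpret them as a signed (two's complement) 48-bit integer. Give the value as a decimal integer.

Little-endian stores the least-significant byte at the lowest address.
Reassemble most-significant byte first: CA D9 B7 D8 62 76 → 0xCAD9B7D86276.
Top bit is set, so as a signed 48-bit value this is 0xCAD9B7D86276 − 2^48 = -58438535585162.

-58438535585162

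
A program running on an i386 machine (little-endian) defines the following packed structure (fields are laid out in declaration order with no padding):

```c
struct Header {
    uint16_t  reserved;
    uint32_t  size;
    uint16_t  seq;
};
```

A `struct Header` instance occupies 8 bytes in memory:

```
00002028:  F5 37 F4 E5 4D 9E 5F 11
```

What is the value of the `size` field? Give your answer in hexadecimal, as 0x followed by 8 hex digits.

`size` follows `reserved` (2 bytes), so it starts at byte offset 2 and occupies 4 bytes.
Bytes at offsets 2..5: F4 E5 4D 9E.
Little-endian: lowest address holds the least-significant byte.
Reassemble most-significant byte first: 9E 4D E5 F4 → 0x9E4DE5F4.

0x9E4DE5F4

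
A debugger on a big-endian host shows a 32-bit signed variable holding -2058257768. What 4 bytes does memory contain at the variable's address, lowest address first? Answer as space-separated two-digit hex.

Two's complement of -2058257768 in 32 bits: 2058257768 = 0x7AAE8568; invert → 0x85517A97; add 1 → 0x85517A98.
Split into bytes (most-significant first): 85 51 7A 98.
Big-endian: lowest address holds the most-significant byte.
So the memory order matches the most-significant-first order: 85 51 7A 98.

85 51 7A 98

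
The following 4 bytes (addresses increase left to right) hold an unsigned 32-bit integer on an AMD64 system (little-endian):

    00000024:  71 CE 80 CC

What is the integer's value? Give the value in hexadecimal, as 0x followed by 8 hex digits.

0xCC80CE71

Little-endian stores the least-significant byte at the lowest address.
Reassemble most-significant byte first: CC 80 CE 71 → 0xCC80CE71.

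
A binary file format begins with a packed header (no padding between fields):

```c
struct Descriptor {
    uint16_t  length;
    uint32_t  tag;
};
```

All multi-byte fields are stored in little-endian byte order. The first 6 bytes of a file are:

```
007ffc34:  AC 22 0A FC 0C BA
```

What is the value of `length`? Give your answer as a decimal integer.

`length` is the first field, at byte offset 0, occupying 2 bytes.
Bytes at offsets 0..1: AC 22.
Little-endian stores the least-significant byte at the lowest address.
Reassemble most-significant byte first: 22 AC → 0x22AC.
0x22AC = 8876.

8876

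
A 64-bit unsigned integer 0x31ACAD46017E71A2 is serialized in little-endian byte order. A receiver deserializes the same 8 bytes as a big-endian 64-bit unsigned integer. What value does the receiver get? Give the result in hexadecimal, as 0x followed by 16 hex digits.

0xA2717E0146ADAC31

Stored little-endian, the bytes at ascending addresses are A2 71 7E 01 46 AD AC 31.
Read back as big-endian, the last byte is least significant, giving 0xA2717E0146ADAC31.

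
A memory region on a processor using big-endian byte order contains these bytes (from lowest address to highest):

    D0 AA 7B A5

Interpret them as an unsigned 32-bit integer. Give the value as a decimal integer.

3500833701

In big-endian order the high byte comes first in memory.
The bytes are already most-significant first: 0xD0AA7BA5.
0xD0AA7BA5 = 3500833701.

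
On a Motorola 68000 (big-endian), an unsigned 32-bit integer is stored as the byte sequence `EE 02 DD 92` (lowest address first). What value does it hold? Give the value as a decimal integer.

Big-endian: lowest address holds the most-significant byte.
The bytes are already most-significant first: 0xEE02DD92.
0xEE02DD92 = 3993165202.

3993165202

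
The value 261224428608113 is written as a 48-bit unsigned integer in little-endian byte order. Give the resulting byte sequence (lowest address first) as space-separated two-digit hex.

261224428608113 in hexadecimal, padded to 48 bits, is 0xED950D461A71.
Split into bytes (most-significant first): ED 95 0D 46 1A 71.
In little-endian order the low byte comes first in memory.
So at ascending addresses the bytes are 71 1A 46 0D 95 ED.

71 1A 46 0D 95 ED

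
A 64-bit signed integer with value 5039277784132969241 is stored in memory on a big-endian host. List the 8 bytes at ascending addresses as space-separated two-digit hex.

45 EF 1C 72 07 C3 63 19

5039277784132969241 in hexadecimal, padded to 64 bits, is 0x45EF1C7207C36319.
Split into bytes (most-significant first): 45 EF 1C 72 07 C3 63 19.
Big-endian stores the most-significant byte at the lowest address.
So the memory order matches the most-significant-first order: 45 EF 1C 72 07 C3 63 19.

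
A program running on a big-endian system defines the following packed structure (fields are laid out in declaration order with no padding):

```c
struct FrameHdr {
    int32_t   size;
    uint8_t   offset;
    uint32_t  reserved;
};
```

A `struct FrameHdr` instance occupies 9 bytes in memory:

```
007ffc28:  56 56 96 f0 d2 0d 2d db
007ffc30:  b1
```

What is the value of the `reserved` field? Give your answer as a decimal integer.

`reserved` follows `size` (4 B), `offset` (1 B), so it starts at offset 4 + 1 = 5 and occupies 4 bytes.
Bytes at offsets 5..8: 0D 2D DB B1.
In big-endian order the high byte comes first in memory.
The bytes are already most-significant first: 0x0D2DDBB1.
0x0D2DDBB1 = 221109169.

221109169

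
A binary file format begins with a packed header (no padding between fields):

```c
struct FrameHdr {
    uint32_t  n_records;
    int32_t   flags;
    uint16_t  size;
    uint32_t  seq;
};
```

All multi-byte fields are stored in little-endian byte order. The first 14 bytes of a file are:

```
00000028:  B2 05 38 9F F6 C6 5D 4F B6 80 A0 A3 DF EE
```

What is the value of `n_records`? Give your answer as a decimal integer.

2671248818

`n_records` is the first field, at byte offset 0, occupying 4 bytes.
Bytes at offsets 0..3: B2 05 38 9F.
In little-endian order the low byte comes first in memory.
Reassemble most-significant byte first: 9F 38 05 B2 → 0x9F3805B2.
0x9F3805B2 = 2671248818.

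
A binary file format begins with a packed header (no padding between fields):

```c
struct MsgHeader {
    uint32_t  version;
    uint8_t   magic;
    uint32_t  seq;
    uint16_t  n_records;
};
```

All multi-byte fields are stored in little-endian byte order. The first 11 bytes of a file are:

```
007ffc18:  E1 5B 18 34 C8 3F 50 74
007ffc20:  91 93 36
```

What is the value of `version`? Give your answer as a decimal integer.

`version` is the first field, at byte offset 0, occupying 4 bytes.
Bytes at offsets 0..3: E1 5B 18 34.
Little-endian: lowest address holds the least-significant byte.
Reassemble most-significant byte first: 34 18 5B E1 → 0x34185BE1.
0x34185BE1 = 874011617.

874011617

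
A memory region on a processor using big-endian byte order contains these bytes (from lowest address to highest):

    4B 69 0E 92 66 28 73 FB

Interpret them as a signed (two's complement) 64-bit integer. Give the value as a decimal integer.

Big-endian: lowest address holds the most-significant byte.
The bytes are already most-significant first: 0x4B690E92662873FB.
0x4B690E92662873FB = 5433890447341155323.

5433890447341155323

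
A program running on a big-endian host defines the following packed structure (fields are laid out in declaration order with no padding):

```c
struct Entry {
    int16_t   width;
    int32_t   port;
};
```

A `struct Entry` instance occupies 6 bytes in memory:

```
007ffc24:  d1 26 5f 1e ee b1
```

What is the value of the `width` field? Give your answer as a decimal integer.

`width` is the first field, at byte offset 0, occupying 2 bytes.
Bytes at offsets 0..1: D1 26.
Big-endian: lowest address holds the most-significant byte.
The bytes are already most-significant first: 0xD126.
Top bit is set, so as a signed 16-bit value this is 0xD126 − 2^16 = -11994.

-11994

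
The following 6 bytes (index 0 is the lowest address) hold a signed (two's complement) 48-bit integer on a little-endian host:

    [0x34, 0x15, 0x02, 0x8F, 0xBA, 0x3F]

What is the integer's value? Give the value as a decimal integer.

Little-endian: lowest address holds the least-significant byte.
Reassemble most-significant byte first: 3F BA 8F 02 15 34 → 0x3FBA8F021534.
0x3FBA8F021534 = 70070495745332.

70070495745332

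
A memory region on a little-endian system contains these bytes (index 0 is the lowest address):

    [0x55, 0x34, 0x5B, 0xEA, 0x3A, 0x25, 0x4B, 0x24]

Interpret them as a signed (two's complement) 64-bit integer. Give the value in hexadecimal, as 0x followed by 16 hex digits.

0x244B253AEA5B3455

Little-endian: lowest address holds the least-significant byte.
Reassemble most-significant byte first: 24 4B 25 3A EA 5B 34 55 → 0x244B253AEA5B3455.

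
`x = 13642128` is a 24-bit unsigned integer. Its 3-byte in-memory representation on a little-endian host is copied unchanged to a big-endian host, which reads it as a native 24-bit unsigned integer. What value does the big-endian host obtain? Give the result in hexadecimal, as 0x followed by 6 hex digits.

0x9029D0

13642128 in 24-bit hexadecimal is 0xD02990.
Stored little-endian, the bytes at ascending addresses are 90 29 D0.
Read back as big-endian, the last byte is least significant, giving 0x9029D0.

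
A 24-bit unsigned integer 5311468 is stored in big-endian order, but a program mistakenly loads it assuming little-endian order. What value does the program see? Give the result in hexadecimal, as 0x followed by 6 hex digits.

0xEC0B51

5311468 in 24-bit hexadecimal is 0x510BEC.
Stored big-endian, the bytes at ascending addresses are 51 0B EC.
Read back as little-endian, the first byte is least significant, giving 0xEC0B51.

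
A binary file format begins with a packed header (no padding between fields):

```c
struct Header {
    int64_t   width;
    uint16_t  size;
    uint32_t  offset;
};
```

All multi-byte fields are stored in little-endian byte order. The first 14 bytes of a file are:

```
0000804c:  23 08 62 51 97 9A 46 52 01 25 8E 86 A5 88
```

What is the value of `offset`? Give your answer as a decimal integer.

2292549262

`offset` follows `width` (8 B), `size` (2 B), so it starts at offset 8 + 2 = 10 and occupies 4 bytes.
Bytes at offsets 10..13: 8E 86 A5 88.
In little-endian order the low byte comes first in memory.
Reassemble most-significant byte first: 88 A5 86 8E → 0x88A5868E.
0x88A5868E = 2292549262.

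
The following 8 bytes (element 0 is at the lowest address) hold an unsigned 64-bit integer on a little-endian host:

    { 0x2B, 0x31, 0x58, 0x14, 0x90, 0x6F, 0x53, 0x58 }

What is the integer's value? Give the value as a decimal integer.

Little-endian stores the least-significant byte at the lowest address.
Reassemble most-significant byte first: 58 53 6F 90 14 58 31 2B → 0x58536F901458312B.
0x58536F901458312B = 6364553363011940651.

6364553363011940651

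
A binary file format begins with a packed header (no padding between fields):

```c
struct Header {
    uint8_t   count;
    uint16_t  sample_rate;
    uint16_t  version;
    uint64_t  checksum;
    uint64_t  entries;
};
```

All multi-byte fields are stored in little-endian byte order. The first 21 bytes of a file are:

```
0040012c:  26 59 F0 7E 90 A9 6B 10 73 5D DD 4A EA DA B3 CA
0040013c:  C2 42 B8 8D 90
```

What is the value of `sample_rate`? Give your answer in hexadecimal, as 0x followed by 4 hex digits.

0xF059

`sample_rate` follows `count` (1 byte), so it starts at byte offset 1 and occupies 2 bytes.
Bytes at offsets 1..2: 59 F0.
Little-endian stores the least-significant byte at the lowest address.
Reassemble most-significant byte first: F0 59 → 0xF059.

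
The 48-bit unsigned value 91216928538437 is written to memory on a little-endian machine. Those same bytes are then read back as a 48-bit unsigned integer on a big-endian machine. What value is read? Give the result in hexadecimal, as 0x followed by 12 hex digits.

0x457F9F18F652

91216928538437 in 48-bit hexadecimal is 0x52F6189F7F45.
Stored little-endian, the bytes at ascending addresses are 45 7F 9F 18 F6 52.
Read back as big-endian, the last byte is least significant, giving 0x457F9F18F652.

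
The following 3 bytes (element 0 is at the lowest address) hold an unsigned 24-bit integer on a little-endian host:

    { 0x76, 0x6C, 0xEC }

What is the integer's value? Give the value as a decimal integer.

15494262

Little-endian stores the least-significant byte at the lowest address.
Reassemble most-significant byte first: EC 6C 76 → 0xEC6C76.
0xEC6C76 = 15494262.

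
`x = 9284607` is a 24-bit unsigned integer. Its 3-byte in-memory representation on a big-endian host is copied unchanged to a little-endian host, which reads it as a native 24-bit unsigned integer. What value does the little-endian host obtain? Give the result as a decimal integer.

9284607 in 24-bit hexadecimal is 0x8DABFF.
Stored big-endian, the bytes at ascending addresses are 8D AB FF.
Read back as little-endian, the first byte is least significant, giving 0xFFAB8D.
0xFFAB8D = 16755597.

16755597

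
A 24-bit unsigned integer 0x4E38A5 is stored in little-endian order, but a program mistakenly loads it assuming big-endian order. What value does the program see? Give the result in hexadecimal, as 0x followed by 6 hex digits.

Stored little-endian, the bytes at ascending addresses are A5 38 4E.
Read back as big-endian, the last byte is least significant, giving 0xA5384E.

0xA5384E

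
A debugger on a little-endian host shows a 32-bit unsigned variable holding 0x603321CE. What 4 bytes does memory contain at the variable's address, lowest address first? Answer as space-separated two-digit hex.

CE 21 33 60

Split into bytes (most-significant first): 60 33 21 CE.
Little-endian: lowest address holds the least-significant byte.
So at ascending addresses the bytes are CE 21 33 60.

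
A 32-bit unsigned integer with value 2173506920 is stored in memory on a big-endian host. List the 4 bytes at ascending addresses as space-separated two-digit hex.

2173506920 in hexadecimal, padded to 32 bits, is 0x818D1568.
Split into bytes (most-significant first): 81 8D 15 68.
In big-endian order the high byte comes first in memory.
So the memory order matches the most-significant-first order: 81 8D 15 68.

81 8D 15 68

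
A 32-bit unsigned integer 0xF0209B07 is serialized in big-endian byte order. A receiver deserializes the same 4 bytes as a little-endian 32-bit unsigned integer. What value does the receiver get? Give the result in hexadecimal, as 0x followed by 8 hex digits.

0x079B20F0

Stored big-endian, the bytes at ascending addresses are F0 20 9B 07.
Read back as little-endian, the first byte is least significant, giving 0x079B20F0.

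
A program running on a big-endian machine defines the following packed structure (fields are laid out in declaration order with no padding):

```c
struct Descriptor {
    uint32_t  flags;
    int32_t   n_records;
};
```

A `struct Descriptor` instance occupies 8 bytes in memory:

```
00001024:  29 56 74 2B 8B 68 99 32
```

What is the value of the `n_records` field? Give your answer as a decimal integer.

-1956079310

`n_records` follows `flags` (4 bytes), so it starts at byte offset 4 and occupies 4 bytes.
Bytes at offsets 4..7: 8B 68 99 32.
In big-endian order the high byte comes first in memory.
The bytes are already most-significant first: 0x8B689932.
Top bit is set, so as a signed 32-bit value this is 0x8B689932 − 2^32 = -1956079310.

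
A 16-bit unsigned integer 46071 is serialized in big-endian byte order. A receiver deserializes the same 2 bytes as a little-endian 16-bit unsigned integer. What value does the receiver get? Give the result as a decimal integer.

63411

46071 in 16-bit hexadecimal is 0xB3F7.
Stored big-endian, the bytes at ascending addresses are B3 F7.
Read back as little-endian, the first byte is least significant, giving 0xF7B3.
0xF7B3 = 63411.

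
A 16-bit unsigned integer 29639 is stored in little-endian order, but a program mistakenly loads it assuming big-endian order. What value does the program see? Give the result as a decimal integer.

29639 in 16-bit hexadecimal is 0x73C7.
Stored little-endian, the bytes at ascending addresses are C7 73.
Read back as big-endian, the last byte is least significant, giving 0xC773.
0xC773 = 51059.

51059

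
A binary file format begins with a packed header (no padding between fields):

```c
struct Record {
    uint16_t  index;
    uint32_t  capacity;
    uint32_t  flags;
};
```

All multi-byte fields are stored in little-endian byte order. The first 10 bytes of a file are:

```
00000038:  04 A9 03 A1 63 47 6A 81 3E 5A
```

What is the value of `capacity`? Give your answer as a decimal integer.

1197711619

`capacity` follows `index` (2 bytes), so it starts at byte offset 2 and occupies 4 bytes.
Bytes at offsets 2..5: 03 A1 63 47.
Little-endian stores the least-significant byte at the lowest address.
Reassemble most-significant byte first: 47 63 A1 03 → 0x4763A103.
0x4763A103 = 1197711619.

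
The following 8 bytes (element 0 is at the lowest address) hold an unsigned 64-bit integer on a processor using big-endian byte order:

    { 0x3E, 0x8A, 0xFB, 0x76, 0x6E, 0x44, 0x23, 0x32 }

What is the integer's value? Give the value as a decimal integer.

In big-endian order the high byte comes first in memory.
The bytes are already most-significant first: 0x3E8AFB766E442332.
0x3E8AFB766E442332 = 4506690863212274482.

4506690863212274482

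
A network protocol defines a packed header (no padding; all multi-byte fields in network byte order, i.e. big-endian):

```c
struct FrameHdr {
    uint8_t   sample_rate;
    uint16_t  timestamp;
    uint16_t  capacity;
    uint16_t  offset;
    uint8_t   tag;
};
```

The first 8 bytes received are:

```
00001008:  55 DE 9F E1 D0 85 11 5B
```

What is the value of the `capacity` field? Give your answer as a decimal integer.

`capacity` follows `sample_rate` (1 B), `timestamp` (2 B), so it starts at offset 1 + 2 = 3 and occupies 2 bytes.
Bytes at offsets 3..4: E1 D0.
In big-endian order the high byte comes first in memory.
The bytes are already most-significant first: 0xE1D0.
0xE1D0 = 57808.

57808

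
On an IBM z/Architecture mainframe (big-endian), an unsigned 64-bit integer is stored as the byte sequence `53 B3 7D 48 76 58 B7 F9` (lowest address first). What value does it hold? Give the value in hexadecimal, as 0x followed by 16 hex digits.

0x53B37D487658B7F9

Big-endian stores the most-significant byte at the lowest address.
The bytes are already most-significant first: 0x53B37D487658B7F9.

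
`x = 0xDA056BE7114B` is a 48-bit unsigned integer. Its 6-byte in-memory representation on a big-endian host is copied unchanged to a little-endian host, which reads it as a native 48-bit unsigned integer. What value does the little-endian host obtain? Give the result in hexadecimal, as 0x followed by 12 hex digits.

Stored big-endian, the bytes at ascending addresses are DA 05 6B E7 11 4B.
Read back as little-endian, the first byte is least significant, giving 0x4B11E76B05DA.

0x4B11E76B05DA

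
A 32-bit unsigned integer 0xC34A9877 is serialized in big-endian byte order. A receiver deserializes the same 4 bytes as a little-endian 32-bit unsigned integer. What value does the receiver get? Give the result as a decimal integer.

2006469315

Stored big-endian, the bytes at ascending addresses are C3 4A 98 77.
Read back as little-endian, the first byte is least significant, giving 0x77984AC3.
0x77984AC3 = 2006469315.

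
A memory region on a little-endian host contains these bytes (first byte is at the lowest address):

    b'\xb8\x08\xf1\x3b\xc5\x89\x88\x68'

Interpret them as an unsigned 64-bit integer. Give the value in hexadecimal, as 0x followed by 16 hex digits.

Little-endian: lowest address holds the least-significant byte.
Reassemble most-significant byte first: 68 88 89 C5 3B F1 08 B8 → 0x688889C53BF108B8.

0x688889C53BF108B8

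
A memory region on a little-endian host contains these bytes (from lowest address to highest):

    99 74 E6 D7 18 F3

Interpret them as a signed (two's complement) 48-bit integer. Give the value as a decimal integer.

Little-endian: lowest address holds the least-significant byte.
Reassemble most-significant byte first: F3 18 D7 E6 74 99 → 0xF318D7E67499.
Top bit is set, so as a signed 48-bit value this is 0xF318D7E67499 − 2^48 = -14186949741415.

-14186949741415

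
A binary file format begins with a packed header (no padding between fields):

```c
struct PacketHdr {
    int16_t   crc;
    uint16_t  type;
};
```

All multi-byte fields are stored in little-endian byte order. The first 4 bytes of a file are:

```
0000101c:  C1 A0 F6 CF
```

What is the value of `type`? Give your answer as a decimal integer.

`type` follows `crc` (2 bytes), so it starts at byte offset 2 and occupies 2 bytes.
Bytes at offsets 2..3: F6 CF.
Little-endian stores the least-significant byte at the lowest address.
Reassemble most-significant byte first: CF F6 → 0xCFF6.
0xCFF6 = 53238.

53238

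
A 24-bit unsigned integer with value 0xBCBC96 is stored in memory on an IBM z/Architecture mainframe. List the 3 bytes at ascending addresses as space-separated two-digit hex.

Split into bytes (most-significant first): BC BC 96.
In big-endian order the high byte comes first in memory.
So the memory order matches the most-significant-first order: BC BC 96.

BC BC 96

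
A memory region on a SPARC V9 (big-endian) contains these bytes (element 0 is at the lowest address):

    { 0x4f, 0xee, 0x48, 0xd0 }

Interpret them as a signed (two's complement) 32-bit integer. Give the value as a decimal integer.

1341016272

Big-endian stores the most-significant byte at the lowest address.
The bytes are already most-significant first: 0x4FEE48D0.
0x4FEE48D0 = 1341016272.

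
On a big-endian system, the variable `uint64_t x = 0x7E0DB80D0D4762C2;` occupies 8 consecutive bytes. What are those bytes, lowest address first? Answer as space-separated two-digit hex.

7E 0D B8 0D 0D 47 62 C2

Split into bytes (most-significant first): 7E 0D B8 0D 0D 47 62 C2.
In big-endian order the high byte comes first in memory.
So the memory order matches the most-significant-first order: 7E 0D B8 0D 0D 47 62 C2.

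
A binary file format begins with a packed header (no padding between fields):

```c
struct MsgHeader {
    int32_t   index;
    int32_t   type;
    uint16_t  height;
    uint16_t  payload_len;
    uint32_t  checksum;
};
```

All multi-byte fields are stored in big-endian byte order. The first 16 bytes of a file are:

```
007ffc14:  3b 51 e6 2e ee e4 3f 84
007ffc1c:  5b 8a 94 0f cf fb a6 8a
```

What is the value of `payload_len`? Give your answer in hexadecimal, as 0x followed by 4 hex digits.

`payload_len` follows `index` (4 B), `type` (4 B), `height` (2 B), so it starts at offset 4 + 4 + 2 = 10 and occupies 2 bytes.
Bytes at offsets 10..11: 94 0F.
In big-endian order the high byte comes first in memory.
The bytes are already most-significant first: 0x940F.

0x940F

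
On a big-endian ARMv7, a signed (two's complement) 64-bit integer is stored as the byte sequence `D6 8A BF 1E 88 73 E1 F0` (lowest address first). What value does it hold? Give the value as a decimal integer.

-2987365264947682832

Big-endian: lowest address holds the most-significant byte.
The bytes are already most-significant first: 0xD68ABF1E8873E1F0.
Top bit is set, so as a signed 64-bit value this is 0xD68ABF1E8873E1F0 − 2^64 = -2987365264947682832.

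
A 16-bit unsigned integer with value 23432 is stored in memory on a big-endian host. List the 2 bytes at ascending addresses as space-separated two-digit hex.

23432 in hexadecimal, padded to 16 bits, is 0x5B88.
Split into bytes (most-significant first): 5B 88.
In big-endian order the high byte comes first in memory.
So the memory order matches the most-significant-first order: 5B 88.

5B 88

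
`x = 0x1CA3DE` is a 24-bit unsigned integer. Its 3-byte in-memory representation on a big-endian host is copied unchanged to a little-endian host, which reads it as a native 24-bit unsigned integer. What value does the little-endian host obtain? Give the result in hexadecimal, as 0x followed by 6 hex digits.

0xDEA31C

Stored big-endian, the bytes at ascending addresses are 1C A3 DE.
Read back as little-endian, the first byte is least significant, giving 0xDEA31C.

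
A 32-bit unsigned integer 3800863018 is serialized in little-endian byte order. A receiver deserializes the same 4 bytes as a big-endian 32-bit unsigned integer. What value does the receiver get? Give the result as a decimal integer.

3800863018 in 32-bit hexadecimal is 0xE28C912A.
Stored little-endian, the bytes at ascending addresses are 2A 91 8C E2.
Read back as big-endian, the last byte is least significant, giving 0x2A918CE2.
0x2A918CE2 = 714181858.

714181858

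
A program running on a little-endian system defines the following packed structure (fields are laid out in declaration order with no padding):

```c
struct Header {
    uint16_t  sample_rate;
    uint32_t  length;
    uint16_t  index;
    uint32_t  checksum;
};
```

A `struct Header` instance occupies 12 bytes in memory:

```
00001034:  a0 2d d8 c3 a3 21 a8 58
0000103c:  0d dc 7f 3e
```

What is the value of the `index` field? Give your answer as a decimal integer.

22696

`index` follows `sample_rate` (2 B), `length` (4 B), so it starts at offset 2 + 4 = 6 and occupies 2 bytes.
Bytes at offsets 6..7: A8 58.
Little-endian stores the least-significant byte at the lowest address.
Reassemble most-significant byte first: 58 A8 → 0x58A8.
0x58A8 = 22696.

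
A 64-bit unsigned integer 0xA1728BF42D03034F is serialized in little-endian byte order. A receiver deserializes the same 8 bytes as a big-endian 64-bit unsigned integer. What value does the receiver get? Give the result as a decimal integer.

Stored little-endian, the bytes at ascending addresses are 4F 03 03 2D F4 8B 72 A1.
Read back as big-endian, the last byte is least significant, giving 0x4F03032DF48B72A1.
0x4F03032DF48B72A1 = 5693397849837630113.

5693397849837630113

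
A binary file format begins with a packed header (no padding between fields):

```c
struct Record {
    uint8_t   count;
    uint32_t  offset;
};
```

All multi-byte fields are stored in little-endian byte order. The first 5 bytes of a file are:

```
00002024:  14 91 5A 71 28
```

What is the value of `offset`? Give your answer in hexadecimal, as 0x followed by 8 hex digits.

0x28715A91

`offset` follows `count` (1 byte), so it starts at byte offset 1 and occupies 4 bytes.
Bytes at offsets 1..4: 91 5A 71 28.
Little-endian: lowest address holds the least-significant byte.
Reassemble most-significant byte first: 28 71 5A 91 → 0x28715A91.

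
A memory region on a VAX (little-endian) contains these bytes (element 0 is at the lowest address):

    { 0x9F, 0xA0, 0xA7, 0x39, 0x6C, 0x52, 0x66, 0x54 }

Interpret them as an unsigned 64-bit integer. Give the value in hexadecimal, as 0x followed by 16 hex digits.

0x5466526C39A7A09F

Little-endian: lowest address holds the least-significant byte.
Reassemble most-significant byte first: 54 66 52 6C 39 A7 A0 9F → 0x5466526C39A7A09F.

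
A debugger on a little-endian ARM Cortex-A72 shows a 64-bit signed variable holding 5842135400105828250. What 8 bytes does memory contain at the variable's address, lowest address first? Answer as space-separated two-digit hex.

5842135400105828250 in hexadecimal, padded to 64 bits, is 0x51136F31850ADF9A.
Split into bytes (most-significant first): 51 13 6F 31 85 0A DF 9A.
In little-endian order the low byte comes first in memory.
So at ascending addresses the bytes are 9A DF 0A 85 31 6F 13 51.

9A DF 0A 85 31 6F 13 51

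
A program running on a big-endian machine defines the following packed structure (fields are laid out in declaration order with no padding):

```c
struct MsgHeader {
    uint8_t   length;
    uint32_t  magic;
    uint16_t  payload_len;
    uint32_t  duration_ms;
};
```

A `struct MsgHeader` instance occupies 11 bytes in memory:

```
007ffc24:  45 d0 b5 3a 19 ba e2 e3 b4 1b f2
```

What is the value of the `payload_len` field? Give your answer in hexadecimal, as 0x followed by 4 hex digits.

`payload_len` follows `length` (1 B), `magic` (4 B), so it starts at offset 1 + 4 = 5 and occupies 2 bytes.
Bytes at offsets 5..6: BA E2.
In big-endian order the high byte comes first in memory.
The bytes are already most-significant first: 0xBAE2.

0xBAE2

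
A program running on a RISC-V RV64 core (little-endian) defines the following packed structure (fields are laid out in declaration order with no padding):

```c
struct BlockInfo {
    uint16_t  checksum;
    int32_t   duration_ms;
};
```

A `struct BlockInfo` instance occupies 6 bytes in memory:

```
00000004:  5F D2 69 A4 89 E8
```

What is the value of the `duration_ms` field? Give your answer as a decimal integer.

-393632663

`duration_ms` follows `checksum` (2 bytes), so it starts at byte offset 2 and occupies 4 bytes.
Bytes at offsets 2..5: 69 A4 89 E8.
In little-endian order the low byte comes first in memory.
Reassemble most-significant byte first: E8 89 A4 69 → 0xE889A469.
Top bit is set, so as a signed 32-bit value this is 0xE889A469 − 2^32 = -393632663.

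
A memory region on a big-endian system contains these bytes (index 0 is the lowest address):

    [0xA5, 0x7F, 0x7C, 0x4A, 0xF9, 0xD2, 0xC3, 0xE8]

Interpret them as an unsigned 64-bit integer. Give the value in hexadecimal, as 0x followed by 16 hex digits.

In big-endian order the high byte comes first in memory.
The bytes are already most-significant first: 0xA57F7C4AF9D2C3E8.

0xA57F7C4AF9D2C3E8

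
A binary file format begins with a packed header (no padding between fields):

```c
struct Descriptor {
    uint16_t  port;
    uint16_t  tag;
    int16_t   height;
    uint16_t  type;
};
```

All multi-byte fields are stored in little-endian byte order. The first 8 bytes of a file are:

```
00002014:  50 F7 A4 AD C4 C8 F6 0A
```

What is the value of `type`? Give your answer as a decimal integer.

2806

`type` follows `port` (2 B), `tag` (2 B), `height` (2 B), so it starts at offset 2 + 2 + 2 = 6 and occupies 2 bytes.
Bytes at offsets 6..7: F6 0A.
Little-endian stores the least-significant byte at the lowest address.
Reassemble most-significant byte first: 0A F6 → 0x0AF6.
0x0AF6 = 2806.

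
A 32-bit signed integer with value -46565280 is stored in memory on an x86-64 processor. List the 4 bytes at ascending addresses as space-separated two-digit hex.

Two's complement of -46565280 in 32 bits: 46565280 = 0x02C687A0; invert → 0xFD39785F; add 1 → 0xFD397860.
Split into bytes (most-significant first): FD 39 78 60.
Little-endian stores the least-significant byte at the lowest address.
So at ascending addresses the bytes are 60 78 39 FD.

60 78 39 FD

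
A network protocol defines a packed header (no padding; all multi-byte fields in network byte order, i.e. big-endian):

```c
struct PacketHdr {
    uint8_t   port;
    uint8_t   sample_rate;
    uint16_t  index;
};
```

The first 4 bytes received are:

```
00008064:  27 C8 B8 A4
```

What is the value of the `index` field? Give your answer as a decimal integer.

`index` follows `port` (1 B), `sample_rate` (1 B), so it starts at offset 1 + 1 = 2 and occupies 2 bytes.
Bytes at offsets 2..3: B8 A4.
Big-endian: lowest address holds the most-significant byte.
The bytes are already most-significant first: 0xB8A4.
0xB8A4 = 47268.

47268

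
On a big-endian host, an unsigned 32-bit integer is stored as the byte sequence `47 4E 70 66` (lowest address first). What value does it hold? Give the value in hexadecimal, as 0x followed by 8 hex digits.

0x474E7066

Big-endian stores the most-significant byte at the lowest address.
The bytes are already most-significant first: 0x474E7066.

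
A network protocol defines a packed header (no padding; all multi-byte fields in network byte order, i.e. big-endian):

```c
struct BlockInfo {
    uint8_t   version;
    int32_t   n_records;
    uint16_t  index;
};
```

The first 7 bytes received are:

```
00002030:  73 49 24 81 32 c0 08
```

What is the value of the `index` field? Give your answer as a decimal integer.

`index` follows `version` (1 B), `n_records` (4 B), so it starts at offset 1 + 4 = 5 and occupies 2 bytes.
Bytes at offsets 5..6: C0 08.
In big-endian order the high byte comes first in memory.
The bytes are already most-significant first: 0xC008.
0xC008 = 49160.

49160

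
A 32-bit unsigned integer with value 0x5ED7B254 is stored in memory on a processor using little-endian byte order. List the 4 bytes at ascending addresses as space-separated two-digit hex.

Split into bytes (most-significant first): 5E D7 B2 54.
In little-endian order the low byte comes first in memory.
So at ascending addresses the bytes are 54 B2 D7 5E.

54 B2 D7 5E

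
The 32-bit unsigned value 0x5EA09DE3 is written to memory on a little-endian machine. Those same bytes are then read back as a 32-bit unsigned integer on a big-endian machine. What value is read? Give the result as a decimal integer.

Stored little-endian, the bytes at ascending addresses are E3 9D A0 5E.
Read back as big-endian, the last byte is least significant, giving 0xE39DA05E.
0xE39DA05E = 3818758238.

3818758238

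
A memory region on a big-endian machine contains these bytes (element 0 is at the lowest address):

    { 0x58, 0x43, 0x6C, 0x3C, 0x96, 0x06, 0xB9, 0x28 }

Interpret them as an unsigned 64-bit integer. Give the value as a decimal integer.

Big-endian stores the most-significant byte at the lowest address.
The bytes are already most-significant first: 0x58436C3C9606B928.
0x58436C3C9606B928 = 6360046106248132904.

6360046106248132904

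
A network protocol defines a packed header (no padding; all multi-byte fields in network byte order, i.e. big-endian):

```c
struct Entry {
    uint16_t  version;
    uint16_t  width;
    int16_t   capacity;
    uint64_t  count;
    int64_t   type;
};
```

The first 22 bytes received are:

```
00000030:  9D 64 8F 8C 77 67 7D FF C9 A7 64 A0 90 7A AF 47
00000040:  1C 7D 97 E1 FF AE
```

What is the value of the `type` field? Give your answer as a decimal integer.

-5816649067981045842

`type` follows `version` (2 B), `width` (2 B), `capacity` (2 B), `count` (8 B), so it starts at offset 2 + 2 + 2 + 8 = 14 and occupies 8 bytes.
Bytes at offsets 14..21: AF 47 1C 7D 97 E1 FF AE.
In big-endian order the high byte comes first in memory.
The bytes are already most-significant first: 0xAF471C7D97E1FFAE.
Top bit is set, so as a signed 64-bit value this is 0xAF471C7D97E1FFAE − 2^64 = -5816649067981045842.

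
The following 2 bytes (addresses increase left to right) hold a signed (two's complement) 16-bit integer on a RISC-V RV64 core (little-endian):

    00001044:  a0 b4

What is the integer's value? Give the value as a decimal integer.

-19296

Little-endian: lowest address holds the least-significant byte.
Reassemble most-significant byte first: B4 A0 → 0xB4A0.
Top bit is set, so as a signed 16-bit value this is 0xB4A0 − 2^16 = -19296.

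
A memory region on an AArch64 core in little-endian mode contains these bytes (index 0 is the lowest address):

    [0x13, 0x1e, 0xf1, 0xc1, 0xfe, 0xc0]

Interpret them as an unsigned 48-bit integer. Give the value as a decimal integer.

212200408030739

In little-endian order the low byte comes first in memory.
Reassemble most-significant byte first: C0 FE C1 F1 1E 13 → 0xC0FEC1F11E13.
0xC0FEC1F11E13 = 212200408030739.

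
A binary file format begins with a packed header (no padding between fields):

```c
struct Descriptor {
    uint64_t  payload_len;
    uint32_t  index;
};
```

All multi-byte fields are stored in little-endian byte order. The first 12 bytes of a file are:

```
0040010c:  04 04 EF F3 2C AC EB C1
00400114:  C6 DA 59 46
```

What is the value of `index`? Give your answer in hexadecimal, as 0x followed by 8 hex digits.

0x4659DAC6

`index` follows `payload_len` (8 bytes), so it starts at byte offset 8 and occupies 4 bytes.
Bytes at offsets 8..11: C6 DA 59 46.
In little-endian order the low byte comes first in memory.
Reassemble most-significant byte first: 46 59 DA C6 → 0x4659DAC6.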